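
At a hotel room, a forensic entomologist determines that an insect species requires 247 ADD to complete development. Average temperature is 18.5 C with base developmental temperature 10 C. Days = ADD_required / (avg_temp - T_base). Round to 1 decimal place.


Insect development time:
Effective temperature = avg_temp - T_base = 18.5 - 10 = 8.5 C
Days = ADD / effective_temp = 247 / 8.5 = 29.1 days

29.1


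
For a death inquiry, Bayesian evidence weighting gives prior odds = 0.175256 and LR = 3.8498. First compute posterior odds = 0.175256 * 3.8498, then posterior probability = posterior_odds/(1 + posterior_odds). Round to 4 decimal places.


Bayesian evidence evaluation:
Posterior odds = prior_odds * LR = 0.175256 * 3.8498 = 0.6747005
Posterior probability = posterior_odds / (1 + posterior_odds)
= 0.6747005 / (1 + 0.6747005)
= 0.6747005 / 1.6747005
= 0.4029

0.4029


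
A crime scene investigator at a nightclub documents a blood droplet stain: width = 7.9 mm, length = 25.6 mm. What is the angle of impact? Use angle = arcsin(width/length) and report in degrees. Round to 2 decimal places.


Blood spatter impact angle calculation:
width / length = 7.9 / 25.6 = 0.308594
angle = arcsin(0.308594)
angle = 17.97 degrees

17.97


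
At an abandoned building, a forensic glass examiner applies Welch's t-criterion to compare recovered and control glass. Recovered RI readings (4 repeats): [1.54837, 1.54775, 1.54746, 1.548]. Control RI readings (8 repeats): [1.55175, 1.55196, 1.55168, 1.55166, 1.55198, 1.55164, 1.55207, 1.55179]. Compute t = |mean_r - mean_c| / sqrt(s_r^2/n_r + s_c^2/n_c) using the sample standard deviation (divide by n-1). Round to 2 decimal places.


Welch's t-criterion for glass RI comparison:
Recovered mean = sum / n_r = 6.19158 / 4 = 1.547895
Control mean = sum / n_c = 12.41453 / 8 = 1.5518162
Recovered sample variance s_r^2 = 1.48967e-07
Control sample variance s_c^2 = 2.72839e-08
Welch SE (unpooled) = sqrt(s_r^2/n_r + s_c^2/n_c) = sqrt(3.72417e-08 + 3.41049e-09) = sqrt(4.06522e-08) = 0.000201624
|mean_r - mean_c| = 0.00392125
t = 0.00392125 / 0.000201624 = 19.45

19.45


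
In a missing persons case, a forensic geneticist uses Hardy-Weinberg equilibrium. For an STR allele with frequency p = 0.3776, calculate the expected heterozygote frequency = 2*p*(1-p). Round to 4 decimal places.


Hardy-Weinberg heterozygote frequency:
q = 1 - p = 1 - 0.3776 = 0.6224
2pq = 2 * 0.3776 * 0.6224 = 0.4700

0.4700


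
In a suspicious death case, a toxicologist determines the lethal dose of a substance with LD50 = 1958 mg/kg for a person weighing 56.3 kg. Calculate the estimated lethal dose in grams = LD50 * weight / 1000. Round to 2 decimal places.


Lethal dose calculation:
Lethal dose = LD50 * body_weight / 1000
= 1958 * 56.3 / 1000
= 110235.4 / 1000
= 110.24 g

110.24


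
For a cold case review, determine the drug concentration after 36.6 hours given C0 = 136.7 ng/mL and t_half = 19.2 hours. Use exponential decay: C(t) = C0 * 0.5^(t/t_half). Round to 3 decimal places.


Drug concentration decay:
Number of half-lives = t / t_half = 36.6 / 19.2 = 1.90625
Decay factor = 0.5^1.90625 = 0.2667851
C(t) = 136.7 * 0.2667851 = 36.470 ng/mL

36.470


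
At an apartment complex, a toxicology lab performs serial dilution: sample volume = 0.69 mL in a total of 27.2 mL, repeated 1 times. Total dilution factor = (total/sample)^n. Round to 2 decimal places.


Dilution factor calculation:
Single dilution = V_total / V_sample = 27.2 / 0.69 ≈ 39.42029
Number of dilutions = 1
Total DF = (27.2 / 0.69)^1 (full precision, rounded at the end) = 39.42

39.42


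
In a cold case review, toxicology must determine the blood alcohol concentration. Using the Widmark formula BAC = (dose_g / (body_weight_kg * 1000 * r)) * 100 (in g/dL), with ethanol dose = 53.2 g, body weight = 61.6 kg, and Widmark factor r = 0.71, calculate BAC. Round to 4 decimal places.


Applying the Widmark formula:
BAC = (dose_g / (body_wt * 1000 * r)) * 100
Denominator = 61.6 * 1000 * 0.71 = 43736
BAC = (53.2 / 43736) * 100
BAC = 0.1216 g/dL

0.1216


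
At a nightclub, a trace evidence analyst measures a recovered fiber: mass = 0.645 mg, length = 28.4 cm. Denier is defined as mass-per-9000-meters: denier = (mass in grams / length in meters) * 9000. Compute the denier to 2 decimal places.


Denier calculation:
Mass in grams = 0.645 mg / 1000 = 0.000645 g
Length in meters = 28.4 cm / 100 = 0.284 m
Linear density = mass / length = 0.000645 / 0.284 = 0.00227113 g/m
Denier = (g/m) * 9000 = 0.00227113 * 9000 = 20.44

20.44


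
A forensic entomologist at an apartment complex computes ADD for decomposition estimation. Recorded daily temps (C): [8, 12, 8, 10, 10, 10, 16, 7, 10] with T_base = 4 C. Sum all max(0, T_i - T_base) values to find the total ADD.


Computing ADD day by day:
Day 1: max(0, 8 - 4) = 4
Day 2: max(0, 12 - 4) = 8
Day 3: max(0, 8 - 4) = 4
Day 4: max(0, 10 - 4) = 6
Day 5: max(0, 10 - 4) = 6
Day 6: max(0, 10 - 4) = 6
Day 7: max(0, 16 - 4) = 12
Day 8: max(0, 7 - 4) = 3
Day 9: max(0, 10 - 4) = 6
Total ADD = 55

55


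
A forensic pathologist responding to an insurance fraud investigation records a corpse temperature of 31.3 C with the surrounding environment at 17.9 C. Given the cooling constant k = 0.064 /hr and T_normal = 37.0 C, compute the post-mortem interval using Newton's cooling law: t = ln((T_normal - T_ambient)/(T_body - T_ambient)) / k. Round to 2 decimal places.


Using Newton's law of cooling:
t = ln((T_normal - T_ambient) / (T_body - T_ambient)) / k
T_normal - T_ambient = 19.1
T_body - T_ambient = 13.4
Ratio = 1.425373
ln(ratio) = 0.354434
t = 0.354434 / 0.064 = 5.54 hours

5.54


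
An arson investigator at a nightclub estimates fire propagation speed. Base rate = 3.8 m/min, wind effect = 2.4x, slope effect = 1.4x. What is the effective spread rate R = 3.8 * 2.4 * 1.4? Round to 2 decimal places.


Fire spread rate calculation:
R = R0 * wind_factor * slope_factor
= 3.8 * 2.4 * 1.4
= 9.12 * 1.4
= 12.77 m/min

12.77


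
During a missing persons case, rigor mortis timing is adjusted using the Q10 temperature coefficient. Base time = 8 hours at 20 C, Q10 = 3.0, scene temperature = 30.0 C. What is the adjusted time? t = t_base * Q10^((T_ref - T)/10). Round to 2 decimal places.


Rigor mortis time adjustment:
Exponent = (T_ref - T_actual) / 10 = (20 - 30.0) / 10 = -1
Q10 factor = 3.0^-1 = 0.33333
t_adjusted = 8 * 0.33333 = 2.67 hours

2.67


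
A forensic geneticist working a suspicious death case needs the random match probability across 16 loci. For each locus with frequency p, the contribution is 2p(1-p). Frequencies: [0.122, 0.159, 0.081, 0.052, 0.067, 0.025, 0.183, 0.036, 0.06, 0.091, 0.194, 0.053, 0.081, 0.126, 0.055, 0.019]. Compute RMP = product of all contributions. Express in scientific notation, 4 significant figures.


Computing RMP for 16 loci:
Locus 1: 2 * 0.122 * 0.878 = 0.214232
Locus 2: 2 * 0.159 * 0.841 = 0.267438
Locus 3: 2 * 0.081 * 0.919 = 0.148878
Locus 4: 2 * 0.052 * 0.948 = 0.098592
Locus 5: 2 * 0.067 * 0.933 = 0.125022
Locus 6: 2 * 0.025 * 0.975 = 0.04875
Locus 7: 2 * 0.183 * 0.817 = 0.299022
Locus 8: 2 * 0.036 * 0.964 = 0.069408
Locus 9: 2 * 0.06 * 0.94 = 0.1128
Locus 10: 2 * 0.091 * 0.909 = 0.165438
Locus 11: 2 * 0.194 * 0.806 = 0.312728
Locus 12: 2 * 0.053 * 0.947 = 0.100382
Locus 13: 2 * 0.081 * 0.919 = 0.148878
Locus 14: 2 * 0.126 * 0.874 = 0.220248
Locus 15: 2 * 0.055 * 0.945 = 0.10395
Locus 16: 2 * 0.019 * 0.981 = 0.037278
RMP = 7.918e-15

7.918e-15


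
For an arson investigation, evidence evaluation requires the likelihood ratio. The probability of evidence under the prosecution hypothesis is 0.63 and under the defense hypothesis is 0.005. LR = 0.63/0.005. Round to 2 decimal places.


Likelihood ratio calculation:
LR = P(E|Hp) / P(E|Hd)
LR = 0.63 / 0.005
LR = 126.00

126.00


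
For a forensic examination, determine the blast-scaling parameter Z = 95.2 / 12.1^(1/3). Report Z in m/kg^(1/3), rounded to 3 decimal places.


Scaled distance calculation:
W^(1/3) = 12.1^(1/3) = 2.29577
Z = R / W^(1/3) = 95.2 / 2.29577
Z = 41.468 m/kg^(1/3)

41.468


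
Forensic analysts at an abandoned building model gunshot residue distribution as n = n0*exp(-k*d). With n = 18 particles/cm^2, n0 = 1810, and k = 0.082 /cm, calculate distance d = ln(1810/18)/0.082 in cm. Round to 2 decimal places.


GSR distance calculation:
n0/n = 1810 / 18 = 100.555556
ln(n0/n) = 4.61071
d = 4.61071 / 0.082 = 56.23 cm

56.23


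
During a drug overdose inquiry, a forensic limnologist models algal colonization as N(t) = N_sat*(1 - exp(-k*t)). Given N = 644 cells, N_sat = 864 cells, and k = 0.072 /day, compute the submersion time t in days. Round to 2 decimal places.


PMSI from diatom colonization curve:
N / N_sat = 644 / 864 = 0.74537
1 - N/N_sat = 0.25463
ln(1 - N/N_sat) = -1.367944
t = -ln(1 - N/N_sat) / k = -(-1.367944) / 0.072 = 19.00 days

19.00


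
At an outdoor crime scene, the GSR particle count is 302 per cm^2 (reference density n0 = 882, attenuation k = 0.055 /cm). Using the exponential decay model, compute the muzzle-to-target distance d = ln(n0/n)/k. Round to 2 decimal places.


GSR distance calculation:
n0/n = 882 / 302 = 2.92053
ln(n0/n) = 1.071765
d = 1.071765 / 0.055 = 19.49 cm

19.49


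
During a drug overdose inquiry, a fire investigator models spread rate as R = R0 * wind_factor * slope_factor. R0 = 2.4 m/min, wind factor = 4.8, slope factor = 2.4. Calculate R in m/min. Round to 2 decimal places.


Fire spread rate calculation:
R = R0 * wind_factor * slope_factor
= 2.4 * 4.8 * 2.4
= 11.52 * 2.4
= 27.65 m/min

27.65


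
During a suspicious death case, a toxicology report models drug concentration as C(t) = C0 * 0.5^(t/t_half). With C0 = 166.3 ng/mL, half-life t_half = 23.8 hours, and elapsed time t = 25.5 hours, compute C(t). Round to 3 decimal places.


Drug concentration decay:
Number of half-lives = t / t_half = 25.5 / 23.8 = 1.071429
Decay factor = 0.5^1.071429 = 0.47584744
C(t) = 166.3 * 0.47584744 = 79.133 ng/mL

79.133


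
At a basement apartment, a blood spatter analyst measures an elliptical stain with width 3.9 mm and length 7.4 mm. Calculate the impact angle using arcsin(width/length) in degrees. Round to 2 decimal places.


Blood spatter impact angle calculation:
width / length = 3.9 / 7.4 = 0.527027
angle = arcsin(0.527027)
angle = 31.80 degrees

31.80


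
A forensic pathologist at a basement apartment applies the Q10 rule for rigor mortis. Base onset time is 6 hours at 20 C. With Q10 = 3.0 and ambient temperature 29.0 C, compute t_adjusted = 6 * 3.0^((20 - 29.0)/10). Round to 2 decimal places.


Rigor mortis time adjustment:
Exponent = (T_ref - T_actual) / 10 = (20 - 29.0) / 10 = -0.9
Q10 factor = 3.0^-0.9 = 0.37204
t_adjusted = 6 * 0.37204 = 2.23 hours

2.23


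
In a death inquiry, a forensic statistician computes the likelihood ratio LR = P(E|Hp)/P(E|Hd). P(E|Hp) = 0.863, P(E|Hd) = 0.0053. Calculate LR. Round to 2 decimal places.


Likelihood ratio calculation:
LR = P(E|Hp) / P(E|Hd)
LR = 0.863 / 0.0053
LR = 162.83

162.83


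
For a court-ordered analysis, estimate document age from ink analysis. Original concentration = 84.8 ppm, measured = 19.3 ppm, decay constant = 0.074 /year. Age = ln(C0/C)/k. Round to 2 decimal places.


Document age estimation:
C0/C = 84.8 / 19.3 = 4.393782
ln(C0/C) = 1.48019
t = 1.48019 / 0.074 = 20.00 years

20.00


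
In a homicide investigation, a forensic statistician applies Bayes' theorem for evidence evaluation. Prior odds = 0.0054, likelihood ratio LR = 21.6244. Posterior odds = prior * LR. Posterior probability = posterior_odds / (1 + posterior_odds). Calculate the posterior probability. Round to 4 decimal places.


Bayesian evidence evaluation:
Posterior odds = prior_odds * LR = 0.0054 * 21.6244 = 0.1167718
Posterior probability = posterior_odds / (1 + posterior_odds)
= 0.1167718 / (1 + 0.1167718)
= 0.1167718 / 1.1167718
= 0.1046

0.1046


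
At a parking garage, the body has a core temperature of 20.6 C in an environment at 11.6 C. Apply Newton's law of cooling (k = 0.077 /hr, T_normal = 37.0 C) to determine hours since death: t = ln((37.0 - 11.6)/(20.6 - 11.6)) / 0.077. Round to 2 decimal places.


Using Newton's law of cooling:
t = ln((T_normal - T_ambient) / (T_body - T_ambient)) / k
T_normal - T_ambient = 25.4
T_body - T_ambient = 9.0
Ratio = 2.822222
ln(ratio) = 1.037525
t = 1.037525 / 0.077 = 13.47 hours

13.47


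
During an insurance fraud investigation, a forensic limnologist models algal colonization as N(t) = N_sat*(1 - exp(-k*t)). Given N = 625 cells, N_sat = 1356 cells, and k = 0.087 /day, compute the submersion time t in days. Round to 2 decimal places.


PMSI from diatom colonization curve:
N / N_sat = 625 / 1356 = 0.460914
1 - N/N_sat = 0.539086
ln(1 - N/N_sat) = -0.61788
t = -ln(1 - N/N_sat) / k = -(-0.61788) / 0.087 = 7.10 days

7.10


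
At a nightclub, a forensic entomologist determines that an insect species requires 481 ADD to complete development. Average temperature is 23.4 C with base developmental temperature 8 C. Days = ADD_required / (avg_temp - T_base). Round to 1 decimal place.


Insect development time:
Effective temperature = avg_temp - T_base = 23.4 - 8 = 15.4 C
Days = ADD / effective_temp = 481 / 15.4 = 31.2 days

31.2


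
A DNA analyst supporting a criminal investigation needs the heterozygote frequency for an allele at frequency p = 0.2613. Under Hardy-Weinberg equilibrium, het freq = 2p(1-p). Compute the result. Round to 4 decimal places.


Hardy-Weinberg heterozygote frequency:
q = 1 - p = 1 - 0.2613 = 0.7387
2pq = 2 * 0.2613 * 0.7387 = 0.3860

0.3860


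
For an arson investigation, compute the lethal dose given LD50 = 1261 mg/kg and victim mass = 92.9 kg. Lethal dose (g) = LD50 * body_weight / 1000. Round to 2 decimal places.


Lethal dose calculation:
Lethal dose = LD50 * body_weight / 1000
= 1261 * 92.9 / 1000
= 117146.9 / 1000
= 117.15 g

117.15


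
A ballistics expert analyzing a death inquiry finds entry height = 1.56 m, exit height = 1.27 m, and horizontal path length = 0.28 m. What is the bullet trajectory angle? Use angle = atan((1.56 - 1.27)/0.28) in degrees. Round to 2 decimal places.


Bullet trajectory angle:
Height difference = 1.56 - 1.27 = 0.29 m
angle = atan(0.29 / 0.28)
angle = atan(1.035714)
angle = 46.01 degrees

46.01


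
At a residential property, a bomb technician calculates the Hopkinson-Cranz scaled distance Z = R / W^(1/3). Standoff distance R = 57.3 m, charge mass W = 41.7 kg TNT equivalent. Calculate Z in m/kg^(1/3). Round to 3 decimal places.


Scaled distance calculation:
W^(1/3) = 41.7^(1/3) = 3.467731
Z = R / W^(1/3) = 57.3 / 3.467731
Z = 16.524 m/kg^(1/3)

16.524


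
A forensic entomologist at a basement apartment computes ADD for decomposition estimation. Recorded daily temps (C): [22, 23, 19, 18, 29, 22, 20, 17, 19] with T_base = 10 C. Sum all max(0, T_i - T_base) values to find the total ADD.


Computing ADD day by day:
Day 1: max(0, 22 - 10) = 12
Day 2: max(0, 23 - 10) = 13
Day 3: max(0, 19 - 10) = 9
Day 4: max(0, 18 - 10) = 8
Day 5: max(0, 29 - 10) = 19
Day 6: max(0, 22 - 10) = 12
Day 7: max(0, 20 - 10) = 10
Day 8: max(0, 17 - 10) = 7
Day 9: max(0, 19 - 10) = 9
Total ADD = 99

99


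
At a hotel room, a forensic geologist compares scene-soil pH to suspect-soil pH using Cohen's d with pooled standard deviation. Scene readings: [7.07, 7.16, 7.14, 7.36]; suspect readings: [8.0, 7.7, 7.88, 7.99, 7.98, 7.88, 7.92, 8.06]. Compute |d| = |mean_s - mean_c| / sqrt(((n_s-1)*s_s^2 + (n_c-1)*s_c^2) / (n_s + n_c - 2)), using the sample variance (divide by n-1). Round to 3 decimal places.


Pooled-variance Cohen's d for soil pH comparison:
Scene mean = 28.73 / 4 = 7.1825
Suspect mean = 63.41 / 8 = 7.92625
Scene sample variance s_s^2 = 0.015492
Suspect sample variance s_c^2 = 0.012255
Pooled variance = ((n_s-1)*s_s^2 + (n_c-1)*s_c^2) / (n_s + n_c - 2) = 0.013226
Pooled SD = sqrt(0.013226) = 0.115004
Mean difference = -0.74375
|d| = |-0.74375| / 0.115004 = 6.467

6.467


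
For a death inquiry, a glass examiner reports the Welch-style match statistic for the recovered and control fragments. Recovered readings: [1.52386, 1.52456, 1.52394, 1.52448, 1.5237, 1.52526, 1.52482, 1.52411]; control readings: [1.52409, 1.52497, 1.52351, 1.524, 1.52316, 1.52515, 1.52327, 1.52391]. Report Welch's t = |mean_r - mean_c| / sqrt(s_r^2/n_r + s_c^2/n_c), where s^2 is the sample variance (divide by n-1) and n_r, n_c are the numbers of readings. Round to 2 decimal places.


Welch's t-criterion for glass RI comparison:
Recovered mean = sum / n_r = 12.19473 / 8 = 1.5243412
Control mean = sum / n_c = 12.19206 / 8 = 1.5240075
Recovered sample variance s_r^2 = 2.85384e-07
Control sample variance s_c^2 = 5.36821e-07
Welch SE (unpooled) = sqrt(s_r^2/n_r + s_c^2/n_c) = sqrt(3.5673e-08 + 6.71027e-08) = sqrt(1.02776e-07) = 0.000320587
|mean_r - mean_c| = 0.00033375
t = 0.00033375 / 0.000320587 = 1.04

1.04


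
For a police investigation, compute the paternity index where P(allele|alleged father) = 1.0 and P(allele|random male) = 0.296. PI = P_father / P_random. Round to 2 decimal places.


Paternity Index calculation:
PI = P(allele|father) / P(allele|random)
PI = 1.0 / 0.296
PI = 3.38

3.38


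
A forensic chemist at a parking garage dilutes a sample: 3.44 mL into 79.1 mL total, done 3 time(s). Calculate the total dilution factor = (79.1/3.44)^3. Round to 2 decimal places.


Dilution factor calculation:
Single dilution = V_total / V_sample = 79.1 / 3.44 ≈ 22.994186
Number of dilutions = 3
Total DF = (79.1 / 3.44)^3 (full precision, rounded at the end) = 12157.78

12157.78


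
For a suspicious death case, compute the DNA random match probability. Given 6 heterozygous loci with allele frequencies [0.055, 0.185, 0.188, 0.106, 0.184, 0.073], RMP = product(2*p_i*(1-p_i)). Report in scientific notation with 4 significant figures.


Computing RMP for 6 loci:
Locus 1: 2 * 0.055 * 0.945 = 0.10395
Locus 2: 2 * 0.185 * 0.815 = 0.30155
Locus 3: 2 * 0.188 * 0.812 = 0.305312
Locus 4: 2 * 0.106 * 0.894 = 0.189528
Locus 5: 2 * 0.184 * 0.816 = 0.300288
Locus 6: 2 * 0.073 * 0.927 = 0.135342
RMP = 7.372e-05

7.372e-05


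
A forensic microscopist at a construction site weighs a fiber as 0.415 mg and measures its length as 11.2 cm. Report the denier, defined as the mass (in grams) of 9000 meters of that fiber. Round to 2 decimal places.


Denier calculation:
Mass in grams = 0.415 mg / 1000 = 0.000415 g
Length in meters = 11.2 cm / 100 = 0.112 m
Linear density = mass / length = 0.000415 / 0.112 = 0.00370536 g/m
Denier = (g/m) * 9000 = 0.00370536 * 9000 = 33.35

33.35


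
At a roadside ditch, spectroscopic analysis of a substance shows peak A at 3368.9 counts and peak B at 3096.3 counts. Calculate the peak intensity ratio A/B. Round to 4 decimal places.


Spectral peak ratio:
Peak A = 3368.9 counts
Peak B = 3096.3 counts
Ratio = 3368.9 / 3096.3 = 1.0880

1.0880


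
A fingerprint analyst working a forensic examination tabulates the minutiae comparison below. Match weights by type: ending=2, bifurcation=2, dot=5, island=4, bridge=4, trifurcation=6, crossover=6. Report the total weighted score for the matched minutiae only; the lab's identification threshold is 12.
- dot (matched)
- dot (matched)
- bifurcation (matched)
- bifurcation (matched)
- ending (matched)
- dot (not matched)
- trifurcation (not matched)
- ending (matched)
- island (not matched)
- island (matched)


Weighted minutiae match score:
  dot: matched, +5 (running total 5)
  dot: matched, +5 (running total 10)
  bifurcation: matched, +2 (running total 12)
  bifurcation: matched, +2 (running total 14)
  ending: matched, +2 (running total 16)
  dot: not matched, +0
  trifurcation: not matched, +0
  ending: matched, +2 (running total 18)
  island: not matched, +0
  island: matched, +4 (running total 22)
Total score = 22
Threshold = 12; verdict = identification

22


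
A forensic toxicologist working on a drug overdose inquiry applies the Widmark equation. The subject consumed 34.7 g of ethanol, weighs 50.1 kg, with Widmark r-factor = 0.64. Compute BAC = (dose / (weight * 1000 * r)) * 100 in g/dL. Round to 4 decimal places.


Applying the Widmark formula:
BAC = (dose_g / (body_wt * 1000 * r)) * 100
Denominator = 50.1 * 1000 * 0.64 = 32064
BAC = (34.7 / 32064) * 100
BAC = 0.1082 g/dL

0.1082


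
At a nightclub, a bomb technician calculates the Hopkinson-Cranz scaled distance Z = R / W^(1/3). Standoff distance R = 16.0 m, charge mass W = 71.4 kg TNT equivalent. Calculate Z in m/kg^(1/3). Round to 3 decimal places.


Scaled distance calculation:
W^(1/3) = 71.4^(1/3) = 4.148579
Z = R / W^(1/3) = 16.0 / 4.148579
Z = 3.857 m/kg^(1/3)

3.857


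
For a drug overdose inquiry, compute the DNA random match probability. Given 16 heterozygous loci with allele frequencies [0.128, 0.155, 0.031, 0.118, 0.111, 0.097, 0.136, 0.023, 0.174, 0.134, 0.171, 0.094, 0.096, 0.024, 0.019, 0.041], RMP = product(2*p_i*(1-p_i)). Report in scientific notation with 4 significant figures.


Computing RMP for 16 loci:
Locus 1: 2 * 0.128 * 0.872 = 0.223232
Locus 2: 2 * 0.155 * 0.845 = 0.26195
Locus 3: 2 * 0.031 * 0.969 = 0.060078
Locus 4: 2 * 0.118 * 0.882 = 0.208152
Locus 5: 2 * 0.111 * 0.889 = 0.197358
Locus 6: 2 * 0.097 * 0.903 = 0.175182
Locus 7: 2 * 0.136 * 0.864 = 0.235008
Locus 8: 2 * 0.023 * 0.977 = 0.044942
Locus 9: 2 * 0.174 * 0.826 = 0.287448
Locus 10: 2 * 0.134 * 0.866 = 0.232088
Locus 11: 2 * 0.171 * 0.829 = 0.283518
Locus 12: 2 * 0.094 * 0.906 = 0.170328
Locus 13: 2 * 0.096 * 0.904 = 0.173568
Locus 14: 2 * 0.024 * 0.976 = 0.046848
Locus 15: 2 * 0.019 * 0.981 = 0.037278
Locus 16: 2 * 0.041 * 0.959 = 0.078638
RMP = 2.051e-14

2.051e-14


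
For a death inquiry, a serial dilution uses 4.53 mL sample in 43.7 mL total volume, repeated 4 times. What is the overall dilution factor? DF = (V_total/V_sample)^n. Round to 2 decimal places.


Dilution factor calculation:
Single dilution = V_total / V_sample = 43.7 / 4.53 ≈ 9.646799
Number of dilutions = 4
Total DF = (43.7 / 4.53)^4 (full precision, rounded at the end) = 8660.30

8660.30


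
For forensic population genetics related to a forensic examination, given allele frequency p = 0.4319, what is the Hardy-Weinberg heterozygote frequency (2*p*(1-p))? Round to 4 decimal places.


Hardy-Weinberg heterozygote frequency:
q = 1 - p = 1 - 0.4319 = 0.5681
2pq = 2 * 0.4319 * 0.5681 = 0.4907

0.4907


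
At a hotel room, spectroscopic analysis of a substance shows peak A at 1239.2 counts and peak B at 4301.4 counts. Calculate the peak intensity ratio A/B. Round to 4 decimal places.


Spectral peak ratio:
Peak A = 1239.2 counts
Peak B = 4301.4 counts
Ratio = 1239.2 / 4301.4 = 0.2881

0.2881


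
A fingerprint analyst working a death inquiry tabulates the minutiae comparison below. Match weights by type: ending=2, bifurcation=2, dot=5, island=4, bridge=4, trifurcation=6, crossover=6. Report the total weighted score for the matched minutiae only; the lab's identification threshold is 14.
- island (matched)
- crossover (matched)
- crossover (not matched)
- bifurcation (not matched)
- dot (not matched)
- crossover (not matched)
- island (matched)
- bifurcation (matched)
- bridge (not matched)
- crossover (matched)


Weighted minutiae match score:
  island: matched, +4 (running total 4)
  crossover: matched, +6 (running total 10)
  crossover: not matched, +0
  bifurcation: not matched, +0
  dot: not matched, +0
  crossover: not matched, +0
  island: matched, +4 (running total 14)
  bifurcation: matched, +2 (running total 16)
  bridge: not matched, +0
  crossover: matched, +6 (running total 22)
Total score = 22
Threshold = 14; verdict = identification

22


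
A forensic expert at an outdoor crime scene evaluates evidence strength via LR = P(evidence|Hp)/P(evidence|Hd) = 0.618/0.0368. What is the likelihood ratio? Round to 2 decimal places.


Likelihood ratio calculation:
LR = P(E|Hp) / P(E|Hd)
LR = 0.618 / 0.0368
LR = 16.79

16.79


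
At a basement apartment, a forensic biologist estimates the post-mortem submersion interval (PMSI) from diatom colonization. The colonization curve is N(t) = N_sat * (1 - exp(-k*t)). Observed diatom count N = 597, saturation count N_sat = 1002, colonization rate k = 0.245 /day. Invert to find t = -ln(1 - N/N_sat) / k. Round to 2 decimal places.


PMSI from diatom colonization curve:
N / N_sat = 597 / 1002 = 0.595808
1 - N/N_sat = 0.404192
ln(1 - N/N_sat) = -0.905865
t = -ln(1 - N/N_sat) / k = -(-0.905865) / 0.245 = 3.70 days

3.70


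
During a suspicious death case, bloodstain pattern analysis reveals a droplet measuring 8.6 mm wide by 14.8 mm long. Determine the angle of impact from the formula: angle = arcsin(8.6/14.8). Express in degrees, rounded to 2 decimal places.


Blood spatter impact angle calculation:
width / length = 8.6 / 14.8 = 0.581081
angle = arcsin(0.581081)
angle = 35.53 degrees

35.53


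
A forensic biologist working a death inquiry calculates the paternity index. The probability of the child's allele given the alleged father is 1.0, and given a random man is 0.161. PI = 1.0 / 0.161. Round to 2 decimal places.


Paternity Index calculation:
PI = P(allele|father) / P(allele|random)
PI = 1.0 / 0.161
PI = 6.21

6.21


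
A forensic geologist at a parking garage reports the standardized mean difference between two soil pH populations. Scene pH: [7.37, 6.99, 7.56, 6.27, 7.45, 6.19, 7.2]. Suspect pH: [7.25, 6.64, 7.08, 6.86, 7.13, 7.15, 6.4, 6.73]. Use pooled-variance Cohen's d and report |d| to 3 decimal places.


Pooled-variance Cohen's d for soil pH comparison:
Scene mean = 49.03 / 7 = 7.004286
Suspect mean = 55.24 / 8 = 6.905
Scene sample variance s_s^2 = 0.313662
Suspect sample variance s_c^2 = 0.088314
Pooled variance = ((n_s-1)*s_s^2 + (n_c-1)*s_c^2) / (n_s + n_c - 2) = 0.192321
Pooled SD = sqrt(0.192321) = 0.438544
Mean difference = 0.099286
|d| = |0.099286| / 0.438544 = 0.226

0.226


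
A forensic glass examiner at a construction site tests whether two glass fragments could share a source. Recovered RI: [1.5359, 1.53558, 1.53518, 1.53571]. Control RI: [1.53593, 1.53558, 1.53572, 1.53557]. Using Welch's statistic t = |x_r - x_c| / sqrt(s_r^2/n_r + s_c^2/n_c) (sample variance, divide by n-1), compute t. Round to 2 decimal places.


Welch's t-criterion for glass RI comparison:
Recovered mean = sum / n_r = 6.14237 / 4 = 1.5355925
Control mean = sum / n_c = 6.1428 / 4 = 1.5357
Recovered sample variance s_r^2 = 9.28917e-08
Control sample variance s_c^2 = 2.82e-08
Welch SE (unpooled) = sqrt(s_r^2/n_r + s_c^2/n_c) = sqrt(2.32229e-08 + 7.05e-09) = sqrt(3.02729e-08) = 0.000173991
|mean_r - mean_c| = 0.0001075
t = 0.0001075 / 0.000173991 = 0.62

0.62


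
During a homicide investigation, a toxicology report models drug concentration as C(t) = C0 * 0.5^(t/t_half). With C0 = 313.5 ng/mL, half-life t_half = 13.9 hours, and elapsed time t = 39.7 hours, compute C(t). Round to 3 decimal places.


Drug concentration decay:
Number of half-lives = t / t_half = 39.7 / 13.9 = 2.856115
Decay factor = 0.5^2.856115 = 0.13810955
C(t) = 313.5 * 0.13810955 = 43.297 ng/mL

43.297


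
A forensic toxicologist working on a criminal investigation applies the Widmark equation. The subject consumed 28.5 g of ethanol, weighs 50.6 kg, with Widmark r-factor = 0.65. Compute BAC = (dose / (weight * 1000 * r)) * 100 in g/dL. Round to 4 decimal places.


Applying the Widmark formula:
BAC = (dose_g / (body_wt * 1000 * r)) * 100
Denominator = 50.6 * 1000 * 0.65 = 32890
BAC = (28.5 / 32890) * 100
BAC = 0.0867 g/dL

0.0867


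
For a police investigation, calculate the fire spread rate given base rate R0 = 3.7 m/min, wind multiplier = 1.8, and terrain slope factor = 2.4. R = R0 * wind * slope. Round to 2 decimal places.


Fire spread rate calculation:
R = R0 * wind_factor * slope_factor
= 3.7 * 1.8 * 2.4
= 6.66 * 2.4
= 15.98 m/min

15.98


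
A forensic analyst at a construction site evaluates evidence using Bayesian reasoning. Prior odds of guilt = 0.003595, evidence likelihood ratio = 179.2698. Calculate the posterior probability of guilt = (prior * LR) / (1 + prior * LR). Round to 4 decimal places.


Bayesian evidence evaluation:
Posterior odds = prior_odds * LR = 0.003595 * 179.2698 = 0.6444749
Posterior probability = posterior_odds / (1 + posterior_odds)
= 0.6444749 / (1 + 0.6444749)
= 0.6444749 / 1.6444749
= 0.3919

0.3919


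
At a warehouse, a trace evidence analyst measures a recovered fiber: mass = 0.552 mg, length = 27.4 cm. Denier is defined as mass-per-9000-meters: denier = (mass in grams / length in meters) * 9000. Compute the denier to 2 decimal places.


Denier calculation:
Mass in grams = 0.552 mg / 1000 = 0.000552 g
Length in meters = 27.4 cm / 100 = 0.274 m
Linear density = mass / length = 0.000552 / 0.274 = 0.0020146 g/m
Denier = (g/m) * 9000 = 0.0020146 * 9000 = 18.13

18.13


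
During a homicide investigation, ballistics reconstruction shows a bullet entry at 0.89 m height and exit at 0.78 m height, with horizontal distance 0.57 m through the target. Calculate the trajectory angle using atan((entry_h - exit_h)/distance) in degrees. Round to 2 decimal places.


Bullet trajectory angle:
Height difference = 0.89 - 0.78 = 0.11 m
angle = atan(0.11 / 0.57)
angle = atan(0.192982)
angle = 10.92 degrees

10.92


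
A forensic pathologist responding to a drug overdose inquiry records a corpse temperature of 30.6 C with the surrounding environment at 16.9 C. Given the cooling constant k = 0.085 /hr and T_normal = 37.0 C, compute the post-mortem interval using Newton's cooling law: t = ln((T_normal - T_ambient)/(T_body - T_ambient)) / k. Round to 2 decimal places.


Using Newton's law of cooling:
t = ln((T_normal - T_ambient) / (T_body - T_ambient)) / k
T_normal - T_ambient = 20.1
T_body - T_ambient = 13.7
Ratio = 1.467153
ln(ratio) = 0.383324
t = 0.383324 / 0.085 = 4.51 hours

4.51


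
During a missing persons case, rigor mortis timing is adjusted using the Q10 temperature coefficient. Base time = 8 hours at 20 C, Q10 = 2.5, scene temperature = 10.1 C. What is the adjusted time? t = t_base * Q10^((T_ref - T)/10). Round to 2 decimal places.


Rigor mortis time adjustment:
Exponent = (T_ref - T_actual) / 10 = (20 - 10.1) / 10 = 0.99
Q10 factor = 2.5^0.99 = 2.4772
t_adjusted = 8 * 2.4772 = 19.82 hours

19.82


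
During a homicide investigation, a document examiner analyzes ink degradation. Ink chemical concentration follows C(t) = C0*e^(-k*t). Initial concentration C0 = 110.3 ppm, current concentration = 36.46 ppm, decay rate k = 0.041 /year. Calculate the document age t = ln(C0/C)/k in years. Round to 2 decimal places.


Document age estimation:
C0/C = 110.3 / 36.46 = 3.025233
ln(C0/C) = 1.106988
t = 1.106988 / 0.041 = 27.00 years

27.00


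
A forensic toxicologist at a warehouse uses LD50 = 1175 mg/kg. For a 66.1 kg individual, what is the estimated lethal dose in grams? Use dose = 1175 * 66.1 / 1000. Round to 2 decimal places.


Lethal dose calculation:
Lethal dose = LD50 * body_weight / 1000
= 1175 * 66.1 / 1000
= 77667.5 / 1000
= 77.67 g

77.67


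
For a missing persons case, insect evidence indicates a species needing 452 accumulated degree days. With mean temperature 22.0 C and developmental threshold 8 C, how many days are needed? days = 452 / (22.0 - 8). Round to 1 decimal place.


Insect development time:
Effective temperature = avg_temp - T_base = 22.0 - 8 = 14.0 C
Days = ADD / effective_temp = 452 / 14.0 = 32.3 days

32.3


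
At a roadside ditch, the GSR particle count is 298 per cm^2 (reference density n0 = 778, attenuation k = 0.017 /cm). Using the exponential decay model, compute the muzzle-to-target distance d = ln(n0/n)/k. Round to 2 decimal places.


GSR distance calculation:
n0/n = 778 / 298 = 2.610738
ln(n0/n) = 0.959633
d = 0.959633 / 0.017 = 56.45 cm

56.45


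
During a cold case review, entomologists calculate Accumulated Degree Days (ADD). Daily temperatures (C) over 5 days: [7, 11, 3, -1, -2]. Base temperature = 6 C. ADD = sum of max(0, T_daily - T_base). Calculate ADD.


Computing ADD day by day:
Day 1: max(0, 7 - 6) = 1
Day 2: max(0, 11 - 6) = 5
Day 3: max(0, 3 - 6) = 0
Day 4: max(0, -1 - 6) = 0
Day 5: max(0, -2 - 6) = 0
Total ADD = 6

6


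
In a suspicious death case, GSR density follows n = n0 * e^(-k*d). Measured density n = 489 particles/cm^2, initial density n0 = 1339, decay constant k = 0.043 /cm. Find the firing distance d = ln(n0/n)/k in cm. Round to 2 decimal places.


GSR distance calculation:
n0/n = 1339 / 489 = 2.738241
ln(n0/n) = 1.007316
d = 1.007316 / 0.043 = 23.43 cm

23.43


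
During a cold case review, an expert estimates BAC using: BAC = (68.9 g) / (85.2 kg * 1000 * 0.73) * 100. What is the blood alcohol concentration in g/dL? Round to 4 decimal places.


Applying the Widmark formula:
BAC = (dose_g / (body_wt * 1000 * r)) * 100
Denominator = 85.2 * 1000 * 0.73 = 62196
BAC = (68.9 / 62196) * 100
BAC = 0.1108 g/dL

0.1108


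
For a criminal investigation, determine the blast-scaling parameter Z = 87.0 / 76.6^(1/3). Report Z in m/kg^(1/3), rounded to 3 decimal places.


Scaled distance calculation:
W^(1/3) = 76.6^(1/3) = 4.246941
Z = R / W^(1/3) = 87.0 / 4.246941
Z = 20.485 m/kg^(1/3)

20.485


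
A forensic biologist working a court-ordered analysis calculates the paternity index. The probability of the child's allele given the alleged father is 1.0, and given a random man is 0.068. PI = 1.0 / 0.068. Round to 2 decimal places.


Paternity Index calculation:
PI = P(allele|father) / P(allele|random)
PI = 1.0 / 0.068
PI = 14.71

14.71


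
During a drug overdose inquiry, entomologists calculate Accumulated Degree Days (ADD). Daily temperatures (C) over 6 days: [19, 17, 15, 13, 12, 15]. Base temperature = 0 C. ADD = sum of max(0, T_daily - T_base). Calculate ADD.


Computing ADD day by day:
Day 1: max(0, 19 - 0) = 19
Day 2: max(0, 17 - 0) = 17
Day 3: max(0, 15 - 0) = 15
Day 4: max(0, 13 - 0) = 13
Day 5: max(0, 12 - 0) = 12
Day 6: max(0, 15 - 0) = 15
Total ADD = 91

91


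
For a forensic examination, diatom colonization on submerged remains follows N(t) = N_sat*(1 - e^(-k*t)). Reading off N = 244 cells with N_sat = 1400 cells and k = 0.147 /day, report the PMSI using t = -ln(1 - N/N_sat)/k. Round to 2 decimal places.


PMSI from diatom colonization curve:
N / N_sat = 244 / 1400 = 0.174286
1 - N/N_sat = 0.825714
ln(1 - N/N_sat) = -0.191507
t = -ln(1 - N/N_sat) / k = -(-0.191507) / 0.147 = 1.30 days

1.30


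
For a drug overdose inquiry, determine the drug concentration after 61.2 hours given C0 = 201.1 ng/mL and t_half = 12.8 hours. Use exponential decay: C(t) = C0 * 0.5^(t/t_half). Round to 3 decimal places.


Drug concentration decay:
Number of half-lives = t / t_half = 61.2 / 12.8 = 4.78125
Decay factor = 0.5^4.78125 = 0.0363664
C(t) = 201.1 * 0.0363664 = 7.313 ng/mL

7.313


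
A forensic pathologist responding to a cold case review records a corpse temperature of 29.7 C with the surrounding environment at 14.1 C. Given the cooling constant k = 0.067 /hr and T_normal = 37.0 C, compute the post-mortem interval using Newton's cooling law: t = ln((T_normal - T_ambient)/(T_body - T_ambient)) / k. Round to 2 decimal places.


Using Newton's law of cooling:
t = ln((T_normal - T_ambient) / (T_body - T_ambient)) / k
T_normal - T_ambient = 22.9
T_body - T_ambient = 15.6
Ratio = 1.467949
ln(ratio) = 0.383866
t = 0.383866 / 0.067 = 5.73 hours

5.73


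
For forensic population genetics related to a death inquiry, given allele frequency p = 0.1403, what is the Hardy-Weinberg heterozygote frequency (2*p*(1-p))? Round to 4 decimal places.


Hardy-Weinberg heterozygote frequency:
q = 1 - p = 1 - 0.1403 = 0.8597
2pq = 2 * 0.1403 * 0.8597 = 0.2412

0.2412


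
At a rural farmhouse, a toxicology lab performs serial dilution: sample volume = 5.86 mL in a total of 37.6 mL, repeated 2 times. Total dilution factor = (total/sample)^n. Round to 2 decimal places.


Dilution factor calculation:
Single dilution = V_total / V_sample = 37.6 / 5.86 ≈ 6.416382
Number of dilutions = 2
Total DF = (37.6 / 5.86)^2 (full precision, rounded at the end) = 41.17

41.17


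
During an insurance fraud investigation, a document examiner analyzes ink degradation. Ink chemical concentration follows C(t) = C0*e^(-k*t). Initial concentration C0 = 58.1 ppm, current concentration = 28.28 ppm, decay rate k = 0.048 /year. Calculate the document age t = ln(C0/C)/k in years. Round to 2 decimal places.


Document age estimation:
C0/C = 58.1 / 28.28 = 2.054455
ln(C0/C) = 0.720011
t = 0.720011 / 0.048 = 15.00 years

15.00


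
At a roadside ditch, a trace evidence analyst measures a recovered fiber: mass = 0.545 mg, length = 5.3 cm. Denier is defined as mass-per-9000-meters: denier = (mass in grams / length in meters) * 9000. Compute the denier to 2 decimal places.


Denier calculation:
Mass in grams = 0.545 mg / 1000 = 0.000545 g
Length in meters = 5.3 cm / 100 = 0.053 m
Linear density = mass / length = 0.000545 / 0.053 = 0.01028302 g/m
Denier = (g/m) * 9000 = 0.01028302 * 9000 = 92.55

92.55


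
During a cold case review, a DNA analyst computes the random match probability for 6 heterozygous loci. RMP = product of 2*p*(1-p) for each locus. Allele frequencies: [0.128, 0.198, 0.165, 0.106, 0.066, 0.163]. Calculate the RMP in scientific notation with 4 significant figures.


Computing RMP for 6 loci:
Locus 1: 2 * 0.128 * 0.872 = 0.223232
Locus 2: 2 * 0.198 * 0.802 = 0.317592
Locus 3: 2 * 0.165 * 0.835 = 0.27555
Locus 4: 2 * 0.106 * 0.894 = 0.189528
Locus 5: 2 * 0.066 * 0.934 = 0.123288
Locus 6: 2 * 0.163 * 0.837 = 0.272862
RMP = 1.246e-04

1.246e-04


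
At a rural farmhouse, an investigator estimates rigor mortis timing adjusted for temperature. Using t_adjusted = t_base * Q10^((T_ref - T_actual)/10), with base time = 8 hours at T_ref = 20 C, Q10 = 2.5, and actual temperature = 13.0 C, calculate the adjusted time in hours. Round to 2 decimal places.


Rigor mortis time adjustment:
Exponent = (T_ref - T_actual) / 10 = (20 - 13.0) / 10 = 0.7
Q10 factor = 2.5^0.7 = 1.89914
t_adjusted = 8 * 1.89914 = 15.19 hours

15.19


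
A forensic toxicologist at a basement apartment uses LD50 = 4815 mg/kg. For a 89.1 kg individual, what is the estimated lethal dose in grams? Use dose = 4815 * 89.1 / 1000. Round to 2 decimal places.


Lethal dose calculation:
Lethal dose = LD50 * body_weight / 1000
= 4815 * 89.1 / 1000
= 429016.5 / 1000
= 429.02 g

429.02


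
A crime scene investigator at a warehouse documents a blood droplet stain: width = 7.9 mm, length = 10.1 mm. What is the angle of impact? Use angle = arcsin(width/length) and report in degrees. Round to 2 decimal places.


Blood spatter impact angle calculation:
width / length = 7.9 / 10.1 = 0.782178
angle = arcsin(0.782178)
angle = 51.46 degrees

51.46


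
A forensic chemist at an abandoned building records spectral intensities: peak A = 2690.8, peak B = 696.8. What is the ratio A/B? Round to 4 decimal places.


Spectral peak ratio:
Peak A = 2690.8 counts
Peak B = 696.8 counts
Ratio = 2690.8 / 696.8 = 3.8617

3.8617


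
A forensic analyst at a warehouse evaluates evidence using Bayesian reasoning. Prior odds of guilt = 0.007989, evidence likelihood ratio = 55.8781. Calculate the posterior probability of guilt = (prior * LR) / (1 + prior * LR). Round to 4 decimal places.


Bayesian evidence evaluation:
Posterior odds = prior_odds * LR = 0.007989 * 55.8781 = 0.4464101
Posterior probability = posterior_odds / (1 + posterior_odds)
= 0.4464101 / (1 + 0.4464101)
= 0.4464101 / 1.4464101
= 0.3086

0.3086


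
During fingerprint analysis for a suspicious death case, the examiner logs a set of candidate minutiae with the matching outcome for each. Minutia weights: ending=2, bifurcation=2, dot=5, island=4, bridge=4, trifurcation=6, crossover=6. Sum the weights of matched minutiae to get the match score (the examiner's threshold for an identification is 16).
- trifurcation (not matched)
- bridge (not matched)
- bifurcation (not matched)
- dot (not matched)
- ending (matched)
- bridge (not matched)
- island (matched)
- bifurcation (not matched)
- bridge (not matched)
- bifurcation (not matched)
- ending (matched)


Weighted minutiae match score:
  trifurcation: not matched, +0
  bridge: not matched, +0
  bifurcation: not matched, +0
  dot: not matched, +0
  ending: matched, +2 (running total 2)
  bridge: not matched, +0
  island: matched, +4 (running total 6)
  bifurcation: not matched, +0
  bridge: not matched, +0
  bifurcation: not matched, +0
  ending: matched, +2 (running total 8)
Total score = 8
Threshold = 16; verdict = inconclusive

8
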